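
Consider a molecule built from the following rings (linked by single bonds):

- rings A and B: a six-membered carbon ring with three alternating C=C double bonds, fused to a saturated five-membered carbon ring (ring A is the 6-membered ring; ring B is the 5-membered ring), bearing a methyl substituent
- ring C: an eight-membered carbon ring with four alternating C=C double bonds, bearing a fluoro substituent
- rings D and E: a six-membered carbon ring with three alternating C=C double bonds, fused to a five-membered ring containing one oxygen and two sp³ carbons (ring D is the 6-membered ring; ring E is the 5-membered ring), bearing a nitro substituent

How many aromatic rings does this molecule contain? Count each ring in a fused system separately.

2

Ring A has a continuous p-orbital overlap around the ring; 3 ring double bonds give 6 π electrons. 6 = 4(1)+2, so ring A is aromatic (benzene ring).
Ring B has three sp³ carbons, so it is not fully conjugated — not aromatic (cyclopentane ring).
Ring C has only sp² ring atoms; a planar conformation would have a fully conjugated π system of 8 electrons. But 8 = 4(2), which is 4n not 4n+2, so ring C is not aromatic (cyclooctatetraene) — cyclooctatetraene distorts into a non-planar tub to avoid antiaromaticity.
Ring D is fully conjugated (every ring atom contributes a p orbital); 3 ring double bonds give 6 π electrons. That satisfies 4n+2 with n=1, so ring D is aromatic (benzene ring).
Ring E has two sp³ carbons, so it is not fully conjugated — not aromatic (oxolane ring).
Aromatic: A, D. Total: 2.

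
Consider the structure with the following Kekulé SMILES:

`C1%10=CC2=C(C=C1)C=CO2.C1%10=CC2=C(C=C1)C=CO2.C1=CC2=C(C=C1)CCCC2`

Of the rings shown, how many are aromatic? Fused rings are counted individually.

5

The SMILES encodes a six-membered carbon ring with three alternating C=C double bonds, fused to a five-membered ring containing one oxygen and two C=C double bonds; a six-membered carbon ring with three alternating C=C double bonds, fused to a five-membered ring containing one oxygen and two C=C double bonds; a six-membered carbon ring with three alternating C=C double bonds, fused to a saturated six-membered carbon ring.
The fused 6/5-membered bicyclic (with one oxygen) is a single π system with 9 sp² atoms and 10 π electrons from ring double bonds plus a heteroatom lone pair. 10 = 4(2)+2, so the system is aromatic and both rings count as aromatic (benzofuran).
The fused 6/5-membered bicyclic (with one oxygen) is a single π system with 9 sp² atoms and 10 π electrons from ring double bonds plus a heteroatom lone pair. 10 = 4(2)+2, so the system is aromatic and both rings count as aromatic (benzofuran).
The 6-membered ring has a continuous p-orbital overlap around the ring; 3 ring double bonds give 6 π electrons. Since 6 = 4n+2 (n=1), it is aromatic (benzene ring).
The second 6-membered ring has four sp³ carbons, so it is not fully conjugated — not aromatic (cyclohexane ring).
5 of the 6 rings are aromatic. Total: 5.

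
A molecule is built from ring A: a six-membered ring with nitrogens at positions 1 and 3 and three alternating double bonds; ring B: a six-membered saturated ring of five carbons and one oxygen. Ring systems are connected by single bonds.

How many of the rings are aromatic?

1

Ring A is fully conjugated (every ring atom contributes a p orbital); 3 ring double bonds give 6 π electrons. 6 = 4(1)+2, so ring A is aromatic (pyrimidine).
Ring B has only sp³ atoms, so it is not fully conjugated — not aromatic (tetrahydropyran).
Aromatic: A. Total: 1.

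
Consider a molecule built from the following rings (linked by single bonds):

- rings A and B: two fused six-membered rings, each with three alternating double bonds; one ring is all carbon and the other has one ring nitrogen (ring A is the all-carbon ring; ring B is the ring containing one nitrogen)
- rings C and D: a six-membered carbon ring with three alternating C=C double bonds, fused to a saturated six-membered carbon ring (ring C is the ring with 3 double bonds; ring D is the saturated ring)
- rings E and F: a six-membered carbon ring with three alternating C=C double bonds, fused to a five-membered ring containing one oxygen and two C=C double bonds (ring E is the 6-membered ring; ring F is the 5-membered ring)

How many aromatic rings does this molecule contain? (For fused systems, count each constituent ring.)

5

Rings A and B form a fused bicyclic system (with one nitrogen) with 10 sp² atoms and 10 π electrons from ring double bonds. 10 = 4(2)+2, so the system is aromatic and both rings count as aromatic (quinoline).
Ring C is fully conjugated (every ring atom contributes a p orbital); 3 ring double bonds give 6 π electrons. That satisfies 4n+2 with n=1, so ring C is aromatic (benzene ring).
Ring D has four sp³ carbons, so it is not fully conjugated — not aromatic (cyclohexane ring).
Rings E and F form a fused bicyclic system (with one oxygen) with 9 sp² atoms and 10 π electrons from ring double bonds plus a heteroatom lone pair. 10 = 4(2)+2, so the system is aromatic and both rings count as aromatic (benzofuran).
Aromatic: A, B, C, E, F. Total: 5.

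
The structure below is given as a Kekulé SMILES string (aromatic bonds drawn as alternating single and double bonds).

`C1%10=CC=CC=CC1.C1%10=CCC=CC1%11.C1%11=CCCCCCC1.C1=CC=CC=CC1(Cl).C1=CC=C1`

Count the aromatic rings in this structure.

The SMILES encodes a seven-membered carbon ring with three C=C double bonds and one sp³ carbon; a six-membered carbon ring with two isolated C=C double bonds and two sp³ carbons; an eight-membered carbon ring with one C=C double bond; a seven-membered carbon ring with three C=C double bonds and one sp³ carbon; a four-membered carbon ring with two alternating C=C double bonds.
The 7-membered ring has one sp³ carbon, so it is not fully conjugated — not aromatic (cycloheptatriene).
The 6-membered ring has two sp³ carbons, so it is not fully conjugated — not aromatic (1,4-cyclohexadiene).
The 8-membered ring has six sp³ carbons, so it is not fully conjugated — not aromatic (cyclooctene).
The second 7-membered ring has one sp³ carbon, so it is not fully conjugated — not aromatic (cycloheptatriene).
The 4-membered ring has only sp² ring atoms; a planar conformation would have a fully conjugated π system of 4 electrons. But 4 = 4(1), which is 4n not 4n+2, so it is not aromatic (cyclobutadiene) — cyclobutadiene is antiaromatic and distorts to a rectangle.
None of the rings are aromatic. Total: 0.

0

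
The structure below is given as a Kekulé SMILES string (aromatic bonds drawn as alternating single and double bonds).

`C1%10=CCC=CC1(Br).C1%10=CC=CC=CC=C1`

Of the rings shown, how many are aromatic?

The SMILES encodes a six-membered carbon ring with two isolated C=C double bonds and two sp³ carbons; an eight-membered carbon ring with four alternating C=C double bonds.
The 6-membered ring has two sp³ carbons, so it is not fully conjugated — not aromatic (1,4-cyclohexadiene).
The 8-membered ring has only sp² ring atoms; a planar conformation would have a fully conjugated π system of 8 electrons. But 8 = 4(2), which is 4n not 4n+2, so it is not aromatic (cyclooctatetraene) — cyclooctatetraene distorts into a non-planar tub to avoid antiaromaticity.
None of the rings are aromatic. Total: 0.

0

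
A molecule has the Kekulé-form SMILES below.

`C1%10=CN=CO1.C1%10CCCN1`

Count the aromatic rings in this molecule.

The SMILES encodes a five-membered ring with an oxygen at position 1 and a nitrogen at position 3 (in a C=N bond), with two double bonds; a five-membered saturated ring of four carbons and one N–H nitrogen.
The 5-membered ring with one oxygen and one =N– is planar and fully conjugated; 2 ring double bonds (4 π electrons) plus a heteroatom lone pair (2) give 6 π electrons. 6 = 4(1)+2, so it is aromatic (oxazole).
The 5-membered ring with one N–H has only sp³ atoms, so it is not fully conjugated — not aromatic (pyrrolidine).
1 of the 2 rings is aromatic. Total: 1.

1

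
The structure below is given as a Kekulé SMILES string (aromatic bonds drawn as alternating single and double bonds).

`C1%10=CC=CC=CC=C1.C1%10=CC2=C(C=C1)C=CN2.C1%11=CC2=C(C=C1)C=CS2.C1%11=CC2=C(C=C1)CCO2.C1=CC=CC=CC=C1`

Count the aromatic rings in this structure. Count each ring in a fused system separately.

5

The SMILES encodes an eight-membered carbon ring with four alternating C=C double bonds; a six-membered carbon ring with three alternating C=C double bonds, fused to a five-membered ring containing one N–H nitrogen and two C=C double bonds; a six-membered carbon ring with three alternating C=C double bonds, fused to a five-membered ring containing one sulfur and two C=C double bonds; a six-membered carbon ring with three alternating C=C double bonds, fused to a five-membered ring containing one oxygen and two sp³ carbons; an eight-membered carbon ring with four alternating C=C double bonds.
The 8-membered ring has only sp² ring atoms; a planar conformation would have a fully conjugated π system of 8 electrons. But 8 = 4(2), which is 4n not 4n+2, so it is not aromatic (cyclooctatetraene) — cyclooctatetraene distorts into a non-planar tub to avoid antiaromaticity.
The fused 6/5-membered bicyclic (with one N–H) is a single π system with 9 sp² atoms and 10 π electrons from ring double bonds plus a heteroatom lone pair. 10 = 4(2)+2, so the system is aromatic and both rings count as aromatic (indole).
The fused 6/5-membered bicyclic (with one sulfur) is a single π system with 9 sp² atoms and 10 π electrons from ring double bonds plus a heteroatom lone pair. 10 = 4(2)+2, so the system is aromatic and both rings count as aromatic (benzothiophene).
The 6-membered ring is fully conjugated (every ring atom contributes a p orbital); 3 ring double bonds give 6 π electrons. That satisfies 4n+2 with n=1, so it is aromatic (benzene ring).
The 5-membered ring with one oxygen has two sp³ carbons, so it is not fully conjugated — not aromatic (oxolane ring).
The second 8-membered ring has only sp² ring atoms; a planar conformation would have a fully conjugated π system of 8 electrons. But 8 = 4(2), which is 4n not 4n+2, so it is not aromatic (cyclooctatetraene) — cyclooctatetraene distorts into a non-planar tub to avoid antiaromaticity.
5 of the 8 rings are aromatic. Total: 5.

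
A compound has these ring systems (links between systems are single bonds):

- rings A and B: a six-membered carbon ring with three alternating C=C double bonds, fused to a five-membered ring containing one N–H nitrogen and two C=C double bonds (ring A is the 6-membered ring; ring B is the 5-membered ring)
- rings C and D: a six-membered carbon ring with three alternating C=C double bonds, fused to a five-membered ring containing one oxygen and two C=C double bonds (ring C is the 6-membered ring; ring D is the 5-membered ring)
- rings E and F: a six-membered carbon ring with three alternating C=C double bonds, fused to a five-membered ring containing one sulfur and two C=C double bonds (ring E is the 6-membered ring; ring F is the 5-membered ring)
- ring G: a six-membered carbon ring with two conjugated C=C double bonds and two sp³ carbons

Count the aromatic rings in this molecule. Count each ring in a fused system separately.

6

Rings A and B form a fused bicyclic system (with one N–H) with 9 sp² atoms and 10 π electrons from ring double bonds plus a heteroatom lone pair. 10 = 4(2)+2, so the system is aromatic and both rings count as aromatic (indole).
Rings C and D form a fused bicyclic system (with one oxygen) with 9 sp² atoms and 10 π electrons from ring double bonds plus a heteroatom lone pair. 10 = 4(2)+2, so the system is aromatic and both rings count as aromatic (benzofuran).
Rings E and F form a fused bicyclic system (with one sulfur) with 9 sp² atoms and 10 π electrons from ring double bonds plus a heteroatom lone pair. 10 = 4(2)+2, so the system is aromatic and both rings count as aromatic (benzothiophene).
Ring G has two sp³ carbons, so it is not fully conjugated — not aromatic (1,3-cyclohexadiene).
Aromatic: A, B, C, D, E, F. Total: 6.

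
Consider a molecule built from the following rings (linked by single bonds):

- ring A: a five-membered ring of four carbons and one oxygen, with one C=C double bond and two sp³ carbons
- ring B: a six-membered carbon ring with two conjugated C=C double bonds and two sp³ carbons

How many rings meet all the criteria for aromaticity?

Ring A has two sp³ carbons, so it is not fully conjugated — not aromatic (2,3-dihydrofuran).
Ring B has two sp³ carbons, so it is not fully conjugated — not aromatic (1,3-cyclohexadiene).
No ring is aromatic. Total: 0.

0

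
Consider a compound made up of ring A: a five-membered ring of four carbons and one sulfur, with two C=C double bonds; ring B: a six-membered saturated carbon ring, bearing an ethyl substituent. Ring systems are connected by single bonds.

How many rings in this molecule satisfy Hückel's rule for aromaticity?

Ring A has a continuous p-orbital overlap around the ring; 2 ring double bonds (4 π electrons) plus a heteroatom lone pair (2) give 6 π electrons. Since 6 = 4n+2 (n=1), ring A is aromatic (thiophene).
Ring B has only sp³ atoms, so it is not fully conjugated — not aromatic (cyclohexane).
Aromatic: A. Total: 1.

1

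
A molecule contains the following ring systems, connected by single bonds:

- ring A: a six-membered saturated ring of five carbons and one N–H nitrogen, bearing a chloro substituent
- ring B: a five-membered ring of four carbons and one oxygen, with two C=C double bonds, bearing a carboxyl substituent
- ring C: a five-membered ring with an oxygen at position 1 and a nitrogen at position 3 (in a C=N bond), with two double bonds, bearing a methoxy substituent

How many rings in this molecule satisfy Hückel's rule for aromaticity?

Ring A has only sp³ atoms, so it is not fully conjugated — not aromatic (piperidine).
Ring B is fully conjugated (every ring atom contributes a p orbital); 2 ring double bonds (4 π electrons) plus a heteroatom lone pair (2) give 6 π electrons. That satisfies 4n+2 with n=1, so ring B is aromatic (furan).
Ring C has a continuous p-orbital overlap around the ring; 2 ring double bonds (4 π electrons) plus a heteroatom lone pair (2) give 6 π electrons. 6 = 4(1)+2, so ring C is aromatic (oxazole).
Aromatic: B, C. Total: 2.

2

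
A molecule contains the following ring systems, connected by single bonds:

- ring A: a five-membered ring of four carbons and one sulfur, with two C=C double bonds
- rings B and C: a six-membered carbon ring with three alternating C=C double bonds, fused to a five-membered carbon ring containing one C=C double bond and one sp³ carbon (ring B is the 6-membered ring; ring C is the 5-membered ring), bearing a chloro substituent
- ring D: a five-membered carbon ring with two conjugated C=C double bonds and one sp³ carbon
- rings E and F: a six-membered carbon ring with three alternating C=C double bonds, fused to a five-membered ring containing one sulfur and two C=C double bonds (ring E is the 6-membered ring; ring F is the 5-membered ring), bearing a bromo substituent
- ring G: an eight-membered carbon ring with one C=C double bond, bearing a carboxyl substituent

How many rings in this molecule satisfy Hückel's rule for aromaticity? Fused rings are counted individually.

Ring A has a continuous p-orbital overlap around the ring; 2 ring double bonds (4 π electrons) plus a heteroatom lone pair (2) give 6 π electrons. 6 = 4(1)+2, so ring A is aromatic (thiophene).
Ring B is planar and fully conjugated; 3 ring double bonds give 6 π electrons. Since 6 = 4n+2 (n=1), ring B is aromatic (benzene ring).
Ring C has one sp³ carbon, so it is not fully conjugated — not aromatic (cyclopentene ring).
Ring D has one sp³ carbon, so it is not fully conjugated — not aromatic (cyclopentadiene).
Rings E and F form a fused bicyclic system (with one sulfur) with 9 sp² atoms and 10 π electrons from ring double bonds plus a heteroatom lone pair. 10 = 4(2)+2, so the system is aromatic and both rings count as aromatic (benzothiophene).
Ring G has six sp³ carbons, so it is not fully conjugated — not aromatic (cyclooctene).
Aromatic: A, B, E, F. Total: 4.

4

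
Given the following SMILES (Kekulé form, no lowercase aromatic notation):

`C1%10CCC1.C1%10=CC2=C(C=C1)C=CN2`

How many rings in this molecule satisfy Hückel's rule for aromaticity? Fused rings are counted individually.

The SMILES encodes a four-membered saturated carbon ring; a six-membered carbon ring with three alternating C=C double bonds, fused to a five-membered ring containing one N–H nitrogen and two C=C double bonds.
The 4-membered ring has only sp³ atoms, so it is not fully conjugated — not aromatic (cyclobutane).
The fused 6/5-membered bicyclic (with one N–H) is a single π system with 9 sp² atoms and 10 π electrons from ring double bonds plus a heteroatom lone pair. 10 = 4(2)+2, so the system is aromatic and both rings count as aromatic (indole).
2 of the 3 rings are aromatic. Total: 2.

2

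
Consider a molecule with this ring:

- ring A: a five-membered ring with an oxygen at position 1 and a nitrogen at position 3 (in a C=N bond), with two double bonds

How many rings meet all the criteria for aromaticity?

1

Ring A is planar and fully conjugated; 2 ring double bonds (4 π electrons) plus a heteroatom lone pair (2) give 6 π electrons. Since 6 = 4n+2 (n=1), ring A is aromatic (oxazole).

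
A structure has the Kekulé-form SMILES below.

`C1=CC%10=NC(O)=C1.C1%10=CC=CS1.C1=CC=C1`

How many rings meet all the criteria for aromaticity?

The SMILES encodes a six-membered ring of five carbons and one nitrogen with three alternating double bonds; a five-membered ring of four carbons and one sulfur, with two C=C double bonds; a four-membered carbon ring with two alternating C=C double bonds.
The 6-membered ring with one nitrogen is fully conjugated (every ring atom contributes a p orbital); 3 ring double bonds give 6 π electrons. That satisfies 4n+2 with n=1, so it is aromatic (pyridine).
The 5-membered ring with one sulfur is planar and fully conjugated; 2 ring double bonds (4 π electrons) plus a heteroatom lone pair (2) give 6 π electrons. That satisfies 4n+2 with n=1, so it is aromatic (thiophene).
The 4-membered ring has only sp² ring atoms; a planar conformation would have a fully conjugated π system of 4 electrons. But 4 = 4(1), which is 4n not 4n+2, so it is not aromatic (cyclobutadiene) — cyclobutadiene is antiaromatic and distorts to a rectangle.
2 of the 3 rings are aromatic. Total: 2.

2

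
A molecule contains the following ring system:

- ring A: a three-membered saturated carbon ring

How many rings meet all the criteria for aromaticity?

0

Ring A has only sp³ atoms, so it is not fully conjugated — not aromatic (cyclopropane).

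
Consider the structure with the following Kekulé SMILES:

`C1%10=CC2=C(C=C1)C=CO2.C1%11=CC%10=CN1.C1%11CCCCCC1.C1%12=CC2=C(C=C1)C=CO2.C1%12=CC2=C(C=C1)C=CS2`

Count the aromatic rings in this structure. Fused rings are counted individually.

7

The SMILES encodes a six-membered carbon ring with three alternating C=C double bonds, fused to a five-membered ring containing one oxygen and two C=C double bonds; a five-membered ring of four carbons and one nitrogen bearing a hydrogen, with two C=C double bonds; a seven-membered saturated carbon ring; a six-membered carbon ring with three alternating C=C double bonds, fused to a five-membered ring containing one oxygen and two C=C double bonds; a six-membered carbon ring with three alternating C=C double bonds, fused to a five-membered ring containing one sulfur and two C=C double bonds.
The fused 6/5-membered bicyclic (with one oxygen) is a single π system with 9 sp² atoms and 10 π electrons from ring double bonds plus a heteroatom lone pair. 10 = 4(2)+2, so the system is aromatic and both rings count as aromatic (benzofuran).
The 5-membered ring with one N–H has a continuous p-orbital overlap around the ring; 2 ring double bonds (4 π electrons) plus a heteroatom lone pair (2) give 6 π electrons. That satisfies 4n+2 with n=1, so it is aromatic (pyrrole).
The 7-membered ring has only sp³ atoms, so it is not fully conjugated — not aromatic (cycloheptane).
The fused 6/5-membered bicyclic (with one oxygen) is a single π system with 9 sp² atoms and 10 π electrons from ring double bonds plus a heteroatom lone pair. 10 = 4(2)+2, so the system is aromatic and both rings count as aromatic (benzofuran).
The fused 6/5-membered bicyclic (with one sulfur) is a single π system with 9 sp² atoms and 10 π electrons from ring double bonds plus a heteroatom lone pair. 10 = 4(2)+2, so the system is aromatic and both rings count as aromatic (benzothiophene).
7 of the 8 rings are aromatic. Total: 7.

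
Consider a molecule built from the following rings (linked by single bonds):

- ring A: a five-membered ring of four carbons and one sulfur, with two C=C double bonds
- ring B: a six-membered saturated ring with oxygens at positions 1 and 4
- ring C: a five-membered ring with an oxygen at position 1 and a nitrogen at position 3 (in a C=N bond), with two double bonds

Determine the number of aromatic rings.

2

Ring A is fully conjugated (every ring atom contributes a p orbital); 2 ring double bonds (4 π electrons) plus a heteroatom lone pair (2) give 6 π electrons. Since 6 = 4n+2 (n=1), ring A is aromatic (thiophene).
Ring B has only sp³ atoms, so it is not fully conjugated — not aromatic (1,4-dioxane).
Ring C is fully conjugated (every ring atom contributes a p orbital); 2 ring double bonds (4 π electrons) plus a heteroatom lone pair (2) give 6 π electrons. That satisfies 4n+2 with n=1, so ring C is aromatic (oxazole).
Aromatic: A, C. Total: 2.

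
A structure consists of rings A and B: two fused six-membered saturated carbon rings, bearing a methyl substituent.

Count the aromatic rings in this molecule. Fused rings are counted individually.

0

Ring A has only sp³ atoms, so it is not fully conjugated — not aromatic (cyclohexane ring).
Ring B has only sp³ atoms, so it is not fully conjugated — not aromatic (cyclohexane ring).
No ring is aromatic. Total: 0.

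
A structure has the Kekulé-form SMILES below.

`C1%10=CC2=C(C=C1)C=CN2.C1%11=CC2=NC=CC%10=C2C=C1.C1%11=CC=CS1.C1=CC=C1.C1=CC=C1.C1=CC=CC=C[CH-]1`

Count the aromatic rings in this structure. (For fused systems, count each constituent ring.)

The SMILES encodes a six-membered carbon ring with three alternating C=C double bonds, fused to a five-membered ring containing one N–H nitrogen and two C=C double bonds; two fused six-membered rings, each with three alternating double bonds; one ring is all carbon and the other has one ring nitrogen; a five-membered ring of four carbons and one sulfur, with two C=C double bonds; a four-membered carbon ring with two alternating C=C double bonds; a four-membered carbon ring with two alternating C=C double bonds; a seven-membered all-carbon ring bearing a negative charge on one carbon, with three C=C double bonds.
The fused 6/5-membered bicyclic (with one N–H) is a single π system with 9 sp² atoms and 10 π electrons from ring double bonds plus a heteroatom lone pair. 10 = 4(2)+2, so the system is aromatic and both rings count as aromatic (indole).
The fused 6/6-membered bicyclic (with one nitrogen) is a single π system with 10 sp² atoms and 10 π electrons from ring double bonds. 10 = 4(2)+2, so the system is aromatic and both rings count as aromatic (quinoline).
The 5-membered ring with one sulfur has a continuous p-orbital overlap around the ring; 2 ring double bonds (4 π electrons) plus a heteroatom lone pair (2) give 6 π electrons. That satisfies 4n+2 with n=1, so it is aromatic (thiophene).
The 4-membered ring has only sp² ring atoms; a planar conformation would have a fully conjugated π system of 4 electrons. But 4 = 4(1), which is 4n not 4n+2, so it is not aromatic (cyclobutadiene) — cyclobutadiene is antiaromatic and distorts to a rectangle.
The second 4-membered ring has only sp² ring atoms; a planar conformation would have a fully conjugated π system of 4 electrons. But 4 = 4(1), which is 4n not 4n+2, so it is not aromatic (cyclobutadiene) — cyclobutadiene is antiaromatic and distorts to a rectangle.
The 7-membered ring has only sp² ring atoms; a planar conformation would have a fully conjugated π system of 8 electrons. But 8 = 4(2), which is 4n not 4n+2, so it is not aromatic (cycloheptatrienyl anion).
5 of the 8 rings are aromatic. Total: 5.

5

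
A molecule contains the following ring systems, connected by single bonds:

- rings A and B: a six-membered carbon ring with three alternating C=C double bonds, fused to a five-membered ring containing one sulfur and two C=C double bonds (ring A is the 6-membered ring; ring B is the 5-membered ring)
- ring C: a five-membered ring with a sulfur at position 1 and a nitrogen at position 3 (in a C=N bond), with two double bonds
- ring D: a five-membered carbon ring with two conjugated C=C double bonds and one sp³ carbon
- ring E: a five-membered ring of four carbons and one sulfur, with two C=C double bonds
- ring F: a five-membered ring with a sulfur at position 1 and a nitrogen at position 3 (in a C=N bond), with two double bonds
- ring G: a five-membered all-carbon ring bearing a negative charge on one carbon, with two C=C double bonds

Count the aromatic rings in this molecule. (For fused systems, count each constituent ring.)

Rings A and B form a fused bicyclic system (with one sulfur) with 9 sp² atoms and 10 π electrons from ring double bonds plus a heteroatom lone pair. 10 = 4(2)+2, so the system is aromatic and both rings count as aromatic (benzothiophene).
Ring C has a continuous p-orbital overlap around the ring; 2 ring double bonds (4 π electrons) plus a heteroatom lone pair (2) give 6 π electrons. Since 6 = 4n+2 (n=1), ring C is aromatic (thiazole).
Ring D has one sp³ carbon, so it is not fully conjugated — not aromatic (cyclopentadiene).
Ring E is planar and fully conjugated; 2 ring double bonds (4 π electrons) plus a heteroatom lone pair (2) give 6 π electrons. That satisfies 4n+2 with n=1, so ring E is aromatic (thiophene).
Ring F has a continuous p-orbital overlap around the ring; 2 ring double bonds (4 π electrons) plus a heteroatom lone pair (2) give 6 π electrons. 6 = 4(1)+2, so ring F is aromatic (thiazole).
Ring G has a continuous p-orbital overlap around the ring; 2 ring double bonds (4 π electrons) plus the carbanion lone pair (2) give 6 π electrons. 6 = 4(1)+2, so ring G is aromatic (cyclopentadienyl anion).
Aromatic: A, B, C, E, F, G. Total: 6.

6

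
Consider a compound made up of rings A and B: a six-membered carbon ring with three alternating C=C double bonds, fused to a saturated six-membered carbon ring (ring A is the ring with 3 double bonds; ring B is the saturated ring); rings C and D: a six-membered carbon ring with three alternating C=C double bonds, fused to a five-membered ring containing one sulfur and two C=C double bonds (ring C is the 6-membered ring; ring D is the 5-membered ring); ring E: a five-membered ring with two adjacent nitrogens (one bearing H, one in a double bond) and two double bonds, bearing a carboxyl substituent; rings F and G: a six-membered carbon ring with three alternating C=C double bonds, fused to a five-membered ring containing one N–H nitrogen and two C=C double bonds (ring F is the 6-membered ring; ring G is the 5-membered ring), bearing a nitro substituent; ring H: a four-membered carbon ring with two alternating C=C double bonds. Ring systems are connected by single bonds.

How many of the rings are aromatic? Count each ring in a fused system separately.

6

Ring A has a continuous p-orbital overlap around the ring; 3 ring double bonds give 6 π electrons. 6 = 4(1)+2, so ring A is aromatic (benzene ring).
Ring B has four sp³ carbons, so it is not fully conjugated — not aromatic (cyclohexane ring).
Rings C and D form a fused bicyclic system (with one sulfur) with 9 sp² atoms and 10 π electrons from ring double bonds plus a heteroatom lone pair. 10 = 4(2)+2, so the system is aromatic and both rings count as aromatic (benzothiophene).
Ring E has a continuous p-orbital overlap around the ring; 2 ring double bonds (4 π electrons) plus a heteroatom lone pair (2) give 6 π electrons. Since 6 = 4n+2 (n=1), ring E is aromatic (pyrazole).
Rings F and G form a fused bicyclic system (with one N–H) with 9 sp² atoms and 10 π electrons from ring double bonds plus a heteroatom lone pair. 10 = 4(2)+2, so the system is aromatic and both rings count as aromatic (indole).
Ring H has only sp² ring atoms; a planar conformation would have a fully conjugated π system of 4 electrons. But 4 = 4(1), which is 4n not 4n+2, so ring H is not aromatic (cyclobutadiene) — cyclobutadiene is antiaromatic and distorts to a rectangle.
Aromatic: A, C, D, E, F, G. Total: 6.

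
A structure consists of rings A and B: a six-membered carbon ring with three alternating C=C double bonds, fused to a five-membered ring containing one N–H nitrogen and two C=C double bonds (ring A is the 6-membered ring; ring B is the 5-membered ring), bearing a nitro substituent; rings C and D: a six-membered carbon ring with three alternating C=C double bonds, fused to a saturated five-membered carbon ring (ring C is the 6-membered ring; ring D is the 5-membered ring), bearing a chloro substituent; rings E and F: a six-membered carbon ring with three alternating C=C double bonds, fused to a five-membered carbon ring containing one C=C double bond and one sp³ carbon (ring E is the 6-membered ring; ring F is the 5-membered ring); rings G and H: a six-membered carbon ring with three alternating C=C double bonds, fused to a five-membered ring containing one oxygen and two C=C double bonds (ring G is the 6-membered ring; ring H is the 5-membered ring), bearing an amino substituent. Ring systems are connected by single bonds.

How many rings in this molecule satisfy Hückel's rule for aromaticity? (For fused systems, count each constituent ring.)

Rings A and B form a fused bicyclic system (with one N–H) with 9 sp² atoms and 10 π electrons from ring double bonds plus a heteroatom lone pair. 10 = 4(2)+2, so the system is aromatic and both rings count as aromatic (indole).
Ring C has a continuous p-orbital overlap around the ring; 3 ring double bonds give 6 π electrons. That satisfies 4n+2 with n=1, so ring C is aromatic (benzene ring).
Ring D has three sp³ carbons, so it is not fully conjugated — not aromatic (cyclopentane ring).
Ring E is planar and fully conjugated; 3 ring double bonds give 6 π electrons. 6 = 4(1)+2, so ring E is aromatic (benzene ring).
Ring F has one sp³ carbon, so it is not fully conjugated — not aromatic (cyclopentene ring).
Rings G and H form a fused bicyclic system (with one oxygen) with 9 sp² atoms and 10 π electrons from ring double bonds plus a heteroatom lone pair. 10 = 4(2)+2, so the system is aromatic and both rings count as aromatic (benzofuran).
Aromatic: A, B, C, E, G, H. Total: 6.

6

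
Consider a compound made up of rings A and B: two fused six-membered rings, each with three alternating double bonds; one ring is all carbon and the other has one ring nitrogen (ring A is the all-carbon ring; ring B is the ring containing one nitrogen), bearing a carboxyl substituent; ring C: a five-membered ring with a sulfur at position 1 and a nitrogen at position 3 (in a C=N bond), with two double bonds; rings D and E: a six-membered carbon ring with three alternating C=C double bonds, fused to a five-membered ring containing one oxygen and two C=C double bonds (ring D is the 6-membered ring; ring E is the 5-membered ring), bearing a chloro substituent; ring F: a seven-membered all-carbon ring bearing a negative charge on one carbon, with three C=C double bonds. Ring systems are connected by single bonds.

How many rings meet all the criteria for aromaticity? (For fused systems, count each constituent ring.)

5

Rings A and B form a fused bicyclic system (with one nitrogen) with 10 sp² atoms and 10 π electrons from ring double bonds. 10 = 4(2)+2, so the system is aromatic and both rings count as aromatic (quinoline).
Ring C is fully conjugated (every ring atom contributes a p orbital); 2 ring double bonds (4 π electrons) plus a heteroatom lone pair (2) give 6 π electrons. 6 = 4(1)+2, so ring C is aromatic (thiazole).
Rings D and E form a fused bicyclic system (with one oxygen) with 9 sp² atoms and 10 π electrons from ring double bonds plus a heteroatom lone pair. 10 = 4(2)+2, so the system is aromatic and both rings count as aromatic (benzofuran).
Ring F has only sp² ring atoms; a planar conformation would have a fully conjugated π system of 8 electrons. But 8 = 4(2), which is 4n not 4n+2, so ring F is not aromatic (cycloheptatrienyl anion).
Aromatic: A, B, C, D, E. Total: 5.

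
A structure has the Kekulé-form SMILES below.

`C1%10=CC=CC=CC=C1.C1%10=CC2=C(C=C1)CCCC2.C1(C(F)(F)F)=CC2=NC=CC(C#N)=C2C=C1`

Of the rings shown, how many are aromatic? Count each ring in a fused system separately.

The SMILES encodes an eight-membered carbon ring with four alternating C=C double bonds; a six-membered carbon ring with three alternating C=C double bonds, fused to a saturated six-membered carbon ring; two fused six-membered rings, each with three alternating double bonds; one ring is all carbon and the other has one ring nitrogen.
The 8-membered ring has only sp² ring atoms; a planar conformation would have a fully conjugated π system of 8 electrons. But 8 = 4(2), which is 4n not 4n+2, so it is not aromatic (cyclooctatetraene) — cyclooctatetraene distorts into a non-planar tub to avoid antiaromaticity.
The 6-membered ring is fully conjugated (every ring atom contributes a p orbital); 3 ring double bonds give 6 π electrons. Since 6 = 4n+2 (n=1), it is aromatic (benzene ring).
The second 6-membered ring has four sp³ carbons, so it is not fully conjugated — not aromatic (cyclohexane ring).
The fused 6/6-membered bicyclic (with one nitrogen) is a single π system with 10 sp² atoms and 10 π electrons from ring double bonds. 10 = 4(2)+2, so the system is aromatic and both rings count as aromatic (quinoline).
3 of the 5 rings are aromatic. Total: 3.

3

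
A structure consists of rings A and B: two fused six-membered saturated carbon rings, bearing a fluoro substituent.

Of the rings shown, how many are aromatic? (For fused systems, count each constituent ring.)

Ring A has only sp³ atoms, so it is not fully conjugated — not aromatic (cyclohexane ring).
Ring B has only sp³ atoms, so it is not fully conjugated — not aromatic (cyclohexane ring).
No ring is aromatic. Total: 0.

0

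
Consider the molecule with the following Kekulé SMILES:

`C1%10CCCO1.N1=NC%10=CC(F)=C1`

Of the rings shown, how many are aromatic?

The SMILES encodes a five-membered saturated ring of four carbons and one oxygen; a six-membered ring with two adjacent nitrogens and three alternating double bonds.
The 5-membered ring with one oxygen has only sp³ atoms, so it is not fully conjugated — not aromatic (tetrahydrofuran).
The 6-membered ring with two nitrogens (1,2) has a continuous p-orbital overlap around the ring; 3 ring double bonds give 6 π electrons. Since 6 = 4n+2 (n=1), it is aromatic (pyridazine).
1 of the 2 rings is aromatic. Total: 1.

1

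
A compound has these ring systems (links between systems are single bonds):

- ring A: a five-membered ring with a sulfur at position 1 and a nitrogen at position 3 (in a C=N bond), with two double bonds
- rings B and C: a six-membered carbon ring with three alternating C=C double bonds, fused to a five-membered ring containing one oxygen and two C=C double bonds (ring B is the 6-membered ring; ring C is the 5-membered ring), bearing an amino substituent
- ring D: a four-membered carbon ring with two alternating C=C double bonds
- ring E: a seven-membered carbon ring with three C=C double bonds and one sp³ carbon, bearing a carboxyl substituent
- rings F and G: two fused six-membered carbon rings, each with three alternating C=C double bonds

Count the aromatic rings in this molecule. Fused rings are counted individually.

Ring A has a continuous p-orbital overlap around the ring; 2 ring double bonds (4 π electrons) plus a heteroatom lone pair (2) give 6 π electrons. 6 = 4(1)+2, so ring A is aromatic (thiazole).
Rings B and C form a fused bicyclic system (with one oxygen) with 9 sp² atoms and 10 π electrons from ring double bonds plus a heteroatom lone pair. 10 = 4(2)+2, so the system is aromatic and both rings count as aromatic (benzofuran).
Ring D has only sp² ring atoms; a planar conformation would have a fully conjugated π system of 4 electrons. But 4 = 4(1), which is 4n not 4n+2, so ring D is not aromatic (cyclobutadiene) — cyclobutadiene is antiaromatic and distorts to a rectangle.
Ring E has one sp³ carbon, so it is not fully conjugated — not aromatic (cycloheptatriene).
Rings F and G form a fused bicyclic system with 10 sp² atoms and 10 π electrons from ring double bonds. 10 = 4(2)+2, so the system is aromatic and both rings count as aromatic (naphthalene).
Aromatic: A, B, C, F, G. Total: 5.

5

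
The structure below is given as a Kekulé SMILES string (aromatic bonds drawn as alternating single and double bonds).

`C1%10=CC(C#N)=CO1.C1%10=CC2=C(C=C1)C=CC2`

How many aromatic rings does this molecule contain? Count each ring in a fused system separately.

The SMILES encodes a five-membered ring of four carbons and one oxygen, with two C=C double bonds; a six-membered carbon ring with three alternating C=C double bonds, fused to a five-membered carbon ring containing one C=C double bond and one sp³ carbon.
The 5-membered ring with one oxygen is fully conjugated (every ring atom contributes a p orbital); 2 ring double bonds (4 π electrons) plus a heteroatom lone pair (2) give 6 π electrons. 6 = 4(1)+2, so it is aromatic (furan).
The 6-membered ring has a continuous p-orbital overlap around the ring; 3 ring double bonds give 6 π electrons. 6 = 4(1)+2, so it is aromatic (benzene ring).
The 5-membered ring has one sp³ carbon, so it is not fully conjugated — not aromatic (cyclopentene ring).
2 of the 3 rings are aromatic. Total: 2.

2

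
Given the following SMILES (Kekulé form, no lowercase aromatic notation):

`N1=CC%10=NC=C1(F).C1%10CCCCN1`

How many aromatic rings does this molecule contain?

The SMILES encodes a six-membered ring with nitrogens at positions 1 and 4 and three alternating double bonds; a six-membered saturated ring of five carbons and one N–H nitrogen.
The 6-membered ring with two nitrogens (1,4) is fully conjugated (every ring atom contributes a p orbital); 3 ring double bonds give 6 π electrons. Since 6 = 4n+2 (n=1), it is aromatic (pyrazine).
The 6-membered ring with one N–H has only sp³ atoms, so it is not fully conjugated — not aromatic (piperidine).
1 of the 2 rings is aromatic. Total: 1.

1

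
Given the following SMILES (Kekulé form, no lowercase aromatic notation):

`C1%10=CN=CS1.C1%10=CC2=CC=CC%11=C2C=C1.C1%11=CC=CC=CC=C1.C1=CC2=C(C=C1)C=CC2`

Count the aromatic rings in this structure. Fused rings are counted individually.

4

The SMILES encodes a five-membered ring with a sulfur at position 1 and a nitrogen at position 3 (in a C=N bond), with two double bonds; two fused six-membered carbon rings, each with three alternating C=C double bonds; an eight-membered carbon ring with four alternating C=C double bonds; a six-membered carbon ring with three alternating C=C double bonds, fused to a five-membered carbon ring containing one C=C double bond and one sp³ carbon.
The 5-membered ring with one sulfur and one =N– is planar and fully conjugated; 2 ring double bonds (4 π electrons) plus a heteroatom lone pair (2) give 6 π electrons. Since 6 = 4n+2 (n=1), it is aromatic (thiazole).
The fused 6/6-membered bicyclic is a single π system with 10 sp² atoms and 10 π electrons from ring double bonds. 10 = 4(2)+2, so the system is aromatic and both rings count as aromatic (naphthalene).
The 8-membered ring has only sp² ring atoms; a planar conformation would have a fully conjugated π system of 8 electrons. But 8 = 4(2), which is 4n not 4n+2, so it is not aromatic (cyclooctatetraene) — cyclooctatetraene distorts into a non-planar tub to avoid antiaromaticity.
The 6-membered ring is fully conjugated (every ring atom contributes a p orbital); 3 ring double bonds give 6 π electrons. 6 = 4(1)+2, so it is aromatic (benzene ring).
The 5-membered ring has one sp³ carbon, so it is not fully conjugated — not aromatic (cyclopentene ring).
4 of the 6 rings are aromatic. Total: 4.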